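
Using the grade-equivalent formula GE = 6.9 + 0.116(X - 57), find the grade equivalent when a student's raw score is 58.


raw - median = 58 - 57 = 1
slope * diff = 0.116 * 1 = 0.116
GE = 6.9 + 0.116
GE = 7.016

7.016


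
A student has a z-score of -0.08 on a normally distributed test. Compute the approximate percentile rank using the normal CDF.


CDF(z) = 0.5 * (1 + erf(z/sqrt(2)))
erf(-0.0566) = -0.0638
CDF = 0.4681
Percentile rank = 0.4681 * 100 = 46.81

46.81


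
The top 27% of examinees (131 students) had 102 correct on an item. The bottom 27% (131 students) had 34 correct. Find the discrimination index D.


p_upper = 102/131 = 0.7786
p_lower = 34/131 = 0.2595
D = 0.7786 - 0.2595 = 0.5191

0.5191


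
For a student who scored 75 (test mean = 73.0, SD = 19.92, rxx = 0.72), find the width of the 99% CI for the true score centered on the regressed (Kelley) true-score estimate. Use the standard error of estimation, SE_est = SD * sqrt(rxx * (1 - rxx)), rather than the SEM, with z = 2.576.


True score estimate = 0.72*75 + 0.28*73.0 = 74.44
SE_est = SD * sqrt(rxx * (1 - rxx)) = 19.92 * sqrt(0.72 * 0.28) = 19.92 * sqrt(0.2016) = 8.944058
CI = T_est +/- z * SE_est, so width = 2 * z * SE_est = 2 * 2.576 * 8.944058
Width = 46.0798

46.0798


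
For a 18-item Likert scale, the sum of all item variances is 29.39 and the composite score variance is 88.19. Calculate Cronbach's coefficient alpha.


alpha = (k/(k-1)) * (1 - sum(si^2)/s_total^2)
= (18/17) * (1 - 29.39/88.19)
alpha = 0.706

0.706


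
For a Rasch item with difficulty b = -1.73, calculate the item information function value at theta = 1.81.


P = 1/(1+exp(-(1.81--1.73))) = 0.9718
I = P*(1-P) = 0.9718 * 0.0282
I = 0.0274

0.0274


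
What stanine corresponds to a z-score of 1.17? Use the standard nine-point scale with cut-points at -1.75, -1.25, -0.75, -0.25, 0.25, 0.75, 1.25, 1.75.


Stanine boundaries: [-1.75, -1.25, -0.75, -0.25, 0.25, 0.75, 1.25, 1.75]
z = 1.17
Check each boundary:
  z >= -1.75 -> could be stanine 2
  z >= -1.25 -> could be stanine 3
  z >= -0.75 -> could be stanine 4
  z >= -0.25 -> could be stanine 5
  z >= 0.25 -> could be stanine 6
  z >= 0.75 -> could be stanine 7
  z < 1.25
  z < 1.75
Highest qualifying boundary gives stanine = 7

7


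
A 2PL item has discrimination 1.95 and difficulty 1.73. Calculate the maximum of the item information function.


For 2PL, max info at theta = b = 1.73
I_max = a^2 / 4 = 1.95^2 / 4
= 3.8025 / 4
I_max = 0.9506

0.9506


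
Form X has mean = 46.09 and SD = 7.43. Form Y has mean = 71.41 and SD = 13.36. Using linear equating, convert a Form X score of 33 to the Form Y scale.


slope = SD_Y / SD_X = 13.36 / 7.43 ~ 1.7981
intercept = mean_Y - slope * mean_X = 71.41 - (13.36 / 7.43) * 46.09 ~ -11.4652
Y = slope * X + intercept. To avoid rounding drift from the rounded slope/intercept, evaluate the equivalent form Y = mean_Y + SD_Y * (X - mean_X) / SD_X at full precision:
Y = 71.41 + 13.36 * (33 - 46.09) / 7.43
Y = 71.41 - 13.36 * 13.09 / 7.43
Y = 71.41 - 174.8824 / 7.43
Y = 71.41 - 23.5373
Y = 47.8727

47.8727


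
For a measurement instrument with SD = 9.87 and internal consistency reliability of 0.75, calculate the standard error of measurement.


SEM = SD * sqrt(1 - rxx)
SEM = 9.87 * sqrt(1 - 0.75)
SEM = 9.87 * sqrt(0.25) = 9.87 * 0.5
SEM = 4.935

4.935


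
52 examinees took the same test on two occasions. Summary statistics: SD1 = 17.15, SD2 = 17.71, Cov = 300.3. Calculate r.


r = cov(X,Y) / (SD_X * SD_Y)
r = 300.3 / (17.15 * 17.71)
r = 300.3 / 303.7265
r = 0.9887

0.9887


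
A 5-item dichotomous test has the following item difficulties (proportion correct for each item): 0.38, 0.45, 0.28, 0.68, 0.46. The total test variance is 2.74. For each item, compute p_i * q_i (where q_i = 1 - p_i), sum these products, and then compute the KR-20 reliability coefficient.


For each item, compute p_i * q_i:
  Item 1: 0.38 * 0.62 = 0.2356
  Item 2: 0.45 * 0.55 = 0.2475
  Item 3: 0.28 * 0.72 = 0.2016
  Item 4: 0.68 * 0.32 = 0.2176
  Item 5: 0.46 * 0.54 = 0.2484
Sum(p_i * q_i) = 0.2356 + 0.2475 + 0.2016 + 0.2176 + 0.2484 = 1.1507
KR-20 = (k/(k-1)) * (1 - Sum(p_i*q_i) / Var_total)
= (5/4) * (1 - 1.1507/2.74)
= 1.25 * 0.58
KR-20 = 0.725

0.725


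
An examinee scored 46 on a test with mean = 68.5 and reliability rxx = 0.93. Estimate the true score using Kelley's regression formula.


T_est = rxx * X + (1 - rxx) * mean
T_est = 0.93 * 46 + 0.07 * 68.5
T_est = 42.78 + 4.795
T_est = 47.575

47.575


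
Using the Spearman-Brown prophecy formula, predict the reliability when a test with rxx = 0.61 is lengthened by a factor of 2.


r_new = (n * rxx) / (1 + (n-1) * rxx)
r_new = (2 * 0.61) / (1 + 1 * 0.61)
r_new = 1.22 / 1.61
r_new = 0.7578

0.7578


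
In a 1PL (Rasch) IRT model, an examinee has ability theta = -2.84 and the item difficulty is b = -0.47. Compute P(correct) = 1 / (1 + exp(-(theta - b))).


theta - b = -2.84 - -0.47 = -2.37
exp(-(theta - b)) = exp(2.37) = 10.6974
P = 1 / (1 + 10.6974)
P = 0.0855

0.0855


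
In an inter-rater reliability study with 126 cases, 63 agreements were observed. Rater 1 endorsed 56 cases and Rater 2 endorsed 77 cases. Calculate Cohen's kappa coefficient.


P_o = 63/126 = 0.5
P_e = (56*77 + 70*49) / 15876 = 0.487654
kappa = (P_o - P_e) / (1 - P_e)
kappa = (0.5 - 0.487654) / (1 - 0.487654)
kappa = 0.0241

0.0241


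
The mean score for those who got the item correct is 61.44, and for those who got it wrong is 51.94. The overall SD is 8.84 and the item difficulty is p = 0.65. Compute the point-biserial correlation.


q = 1 - p = 0.35
rpb = ((M1 - M0) / SD) * sqrt(p * q)
rpb = ((61.44 - 51.94) / 8.84) * sqrt(0.65 * 0.35)
rpb = 0.5126

0.5126


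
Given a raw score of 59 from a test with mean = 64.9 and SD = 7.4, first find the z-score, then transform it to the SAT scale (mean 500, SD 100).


z = (X - mean) / SD = (59 - 64.9) / 7.4
z = -5.9 / 7.4
z = -0.7973
SAT-scale = SAT = 500 + 100z
Carry z at full precision (z = -5.9 / 7.4) into the conversion:
SAT-scale = 500 + 100 * (-5.9 / 7.4) = 500 + -590 / 7.4
SAT-scale = 500 + -79.7297
SAT-scale = 420.2703

420.2703


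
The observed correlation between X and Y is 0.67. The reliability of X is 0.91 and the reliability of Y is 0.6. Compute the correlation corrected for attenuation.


r_corrected = rxy / sqrt(rxx * ryy)
= 0.67 / sqrt(0.91 * 0.6)
= 0.67 / sqrt(0.546)
= 0.67 / 0.738918
r_corrected = 0.9067

0.9067


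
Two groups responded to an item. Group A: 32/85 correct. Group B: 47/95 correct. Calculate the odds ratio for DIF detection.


Odds_A = 32/53 = 0.6038
Odds_B = 47/48 = 0.9792
OR = Odds_A / Odds_B = 0.6038 / 0.9792
Exactly, OR = (32 * 48) / (53 * 47) = 1536 / 2491
OR = 0.6166

0.6166


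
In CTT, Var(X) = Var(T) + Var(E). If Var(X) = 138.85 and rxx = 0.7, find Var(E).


var_true = rxx * var_obs = 0.7 * 138.85 = 97.195
var_error = var_obs - var_true
var_error = 138.85 - 97.195
var_error = 41.655

41.655


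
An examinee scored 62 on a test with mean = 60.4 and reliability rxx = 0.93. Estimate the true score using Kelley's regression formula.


T_est = rxx * X + (1 - rxx) * mean
T_est = 0.93 * 62 + 0.07 * 60.4
T_est = 57.66 + 4.228
T_est = 61.888

61.888


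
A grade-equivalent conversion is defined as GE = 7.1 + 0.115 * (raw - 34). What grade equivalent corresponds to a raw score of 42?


raw - median = 42 - 34 = 8
slope * diff = 0.115 * 8 = 0.92
GE = 7.1 + 0.92
GE = 8.02

8.02


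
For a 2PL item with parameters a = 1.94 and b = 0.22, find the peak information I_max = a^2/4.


For 2PL, max info at theta = b = 0.22
I_max = a^2 / 4 = 1.94^2 / 4
= 3.7636 / 4
I_max = 0.9409

0.9409


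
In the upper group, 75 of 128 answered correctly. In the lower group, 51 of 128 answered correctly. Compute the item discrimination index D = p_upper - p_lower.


p_upper = 75/128 = 0.5859
p_lower = 51/128 = 0.3984
D = 0.5859 - 0.3984 = 0.1875

0.1875


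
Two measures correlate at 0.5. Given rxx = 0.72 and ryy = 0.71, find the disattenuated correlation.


r_corrected = rxy / sqrt(rxx * ryy)
= 0.5 / sqrt(0.72 * 0.71)
= 0.5 / sqrt(0.5112)
= 0.5 / 0.714983
r_corrected = 0.6993

0.6993


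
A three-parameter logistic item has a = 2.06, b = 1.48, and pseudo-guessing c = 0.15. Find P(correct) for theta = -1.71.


logit = 2.06*(-1.71 - 1.48) = -6.5714
P* = 1/(1 + exp(--6.5714)) = 0.0014
P = 0.15 + (1 - 0.15) * 0.0014
P = 0.1512

0.1512


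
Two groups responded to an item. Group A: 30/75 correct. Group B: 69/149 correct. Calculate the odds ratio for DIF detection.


Odds_A = 30/45 = 0.6667
Odds_B = 69/80 = 0.8625
OR = Odds_A / Odds_B = 0.6667 / 0.8625
Exactly, OR = (30 * 80) / (45 * 69) = 2400 / 3105
OR = 0.7729

0.7729


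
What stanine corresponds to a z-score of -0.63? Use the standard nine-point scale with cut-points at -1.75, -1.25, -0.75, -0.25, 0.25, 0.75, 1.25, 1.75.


Stanine boundaries: [-1.75, -1.25, -0.75, -0.25, 0.25, 0.75, 1.25, 1.75]
z = -0.63
Check each boundary:
  z >= -1.75 -> could be stanine 2
  z >= -1.25 -> could be stanine 3
  z >= -0.75 -> could be stanine 4
  z < -0.25
  z < 0.25
  z < 0.75
  z < 1.25
  z < 1.75
Highest qualifying boundary gives stanine = 4

4


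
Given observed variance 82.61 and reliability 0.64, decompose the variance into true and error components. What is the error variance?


var_true = rxx * var_obs = 0.64 * 82.61 = 52.8704
var_error = var_obs - var_true
var_error = 82.61 - 52.8704
var_error = 29.7396

29.7396


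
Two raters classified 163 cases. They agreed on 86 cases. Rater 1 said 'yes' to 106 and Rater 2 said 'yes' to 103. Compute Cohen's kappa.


P_o = 86/163 = 0.527607
P_e = (106*103 + 57*60) / 26569 = 0.539651
kappa = (P_o - P_e) / (1 - P_e)
kappa = (0.527607 - 0.539651) / (1 - 0.539651)
kappa = -0.0262

-0.0262


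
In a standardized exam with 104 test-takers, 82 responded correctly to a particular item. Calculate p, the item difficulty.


Item difficulty p = number correct / total examinees
p = 82 / 104
p = 0.7885

0.7885


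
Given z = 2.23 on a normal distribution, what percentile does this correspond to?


CDF(z) = 0.5 * (1 + erf(z/sqrt(2)))
erf(1.5768) = 0.9743
CDF = 0.9871
Percentile rank = 0.9871 * 100 = 98.71

98.71


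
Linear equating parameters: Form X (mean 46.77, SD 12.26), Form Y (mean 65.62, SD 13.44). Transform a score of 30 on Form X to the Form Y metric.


slope = SD_Y / SD_X = 13.44 / 12.26 ~ 1.0962
intercept = mean_Y - slope * mean_X = 65.62 - (13.44 / 12.26) * 46.77 ~ 14.3485
Y = slope * X + intercept. To avoid rounding drift from the rounded slope/intercept, evaluate the equivalent form Y = mean_Y + SD_Y * (X - mean_X) / SD_X at full precision:
Y = 65.62 + 13.44 * (30 - 46.77) / 12.26
Y = 65.62 - 13.44 * 16.77 / 12.26
Y = 65.62 - 225.3888 / 12.26
Y = 65.62 - 18.3841
Y = 47.2359

47.2359


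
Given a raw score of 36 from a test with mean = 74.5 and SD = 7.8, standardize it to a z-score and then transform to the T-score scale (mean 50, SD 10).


z = (X - mean) / SD = (36 - 74.5) / 7.8
z = -38.5 / 7.8
z = -4.9359
T-score = T = 50 + 10z
Carry z at full precision (z = -38.5 / 7.8) into the conversion:
T-score = 50 + 10 * (-38.5 / 7.8) = 50 + -385 / 7.8
T-score = 50 + -49.359
T-score = 0.641

0.641


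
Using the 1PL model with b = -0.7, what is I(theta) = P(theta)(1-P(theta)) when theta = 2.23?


P = 1/(1+exp(-(2.23--0.7))) = 0.9493
I = P*(1-P) = 0.9493 * 0.0507
I = 0.0481

0.0481


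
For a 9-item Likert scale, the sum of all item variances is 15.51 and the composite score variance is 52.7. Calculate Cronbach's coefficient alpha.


alpha = (k/(k-1)) * (1 - sum(si^2)/s_total^2)
= (9/8) * (1 - 15.51/52.7)
alpha = 0.7939

0.7939


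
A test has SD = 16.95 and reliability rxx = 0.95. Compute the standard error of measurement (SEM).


SEM = SD * sqrt(1 - rxx)
SEM = 16.95 * sqrt(1 - 0.95)
SEM = 16.95 * sqrt(0.05) = 16.95 * 0.223607
SEM = 3.7901

3.7901


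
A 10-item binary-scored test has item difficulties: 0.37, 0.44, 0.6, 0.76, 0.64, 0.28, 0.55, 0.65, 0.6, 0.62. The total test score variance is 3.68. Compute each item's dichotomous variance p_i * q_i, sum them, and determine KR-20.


For each item, compute p_i * q_i:
  Item 1: 0.37 * 0.63 = 0.2331
  Item 2: 0.44 * 0.56 = 0.2464
  Item 3: 0.6 * 0.4 = 0.24
  Item 4: 0.76 * 0.24 = 0.1824
  Item 5: 0.64 * 0.36 = 0.2304
  Item 6: 0.28 * 0.72 = 0.2016
  Item 7: 0.55 * 0.45 = 0.2475
  Item 8: 0.65 * 0.35 = 0.2275
  Item 9: 0.6 * 0.4 = 0.24
  Item 10: 0.62 * 0.38 = 0.2356
Sum(p_i * q_i) = 0.2331 + 0.2464 + 0.24 + 0.1824 + 0.2304 + 0.2016 + 0.2475 + 0.2275 + 0.24 + 0.2356 = 2.2845
KR-20 = (k/(k-1)) * (1 - Sum(p_i*q_i) / Var_total)
= (10/9) * (1 - 2.2845/3.68)
= 1.1111 * 0.3792
KR-20 = 0.4213

0.4213


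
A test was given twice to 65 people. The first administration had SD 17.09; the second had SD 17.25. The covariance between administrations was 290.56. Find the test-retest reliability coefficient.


r = cov(X,Y) / (SD_X * SD_Y)
r = 290.56 / (17.09 * 17.25)
r = 290.56 / 294.8025
r = 0.9856

0.9856


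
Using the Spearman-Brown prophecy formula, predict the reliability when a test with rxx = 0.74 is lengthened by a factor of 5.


r_new = (n * rxx) / (1 + (n-1) * rxx)
r_new = (5 * 0.74) / (1 + 4 * 0.74)
r_new = 3.7 / 3.96
r_new = 0.9343

0.9343


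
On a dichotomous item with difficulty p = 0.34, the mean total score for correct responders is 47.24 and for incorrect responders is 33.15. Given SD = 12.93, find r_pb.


q = 1 - p = 0.66
rpb = ((M1 - M0) / SD) * sqrt(p * q)
rpb = ((47.24 - 33.15) / 12.93) * sqrt(0.34 * 0.66)
rpb = 0.5162

0.5162


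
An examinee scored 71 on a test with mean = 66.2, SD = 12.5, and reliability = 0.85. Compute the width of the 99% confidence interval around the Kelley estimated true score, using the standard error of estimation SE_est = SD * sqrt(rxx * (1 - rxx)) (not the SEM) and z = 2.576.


True score estimate = 0.85*71 + 0.15*66.2 = 70.28
SE_est = SD * sqrt(rxx * (1 - rxx)) = 12.5 * sqrt(0.85 * 0.15) = 12.5 * sqrt(0.1275) = 4.463393
CI = T_est +/- z * SE_est, so width = 2 * z * SE_est = 2 * 2.576 * 4.463393
Width = 22.9954

22.9954


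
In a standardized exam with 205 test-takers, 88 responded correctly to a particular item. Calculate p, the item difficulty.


Item difficulty p = number correct / total examinees
p = 88 / 205
p = 0.4293

0.4293


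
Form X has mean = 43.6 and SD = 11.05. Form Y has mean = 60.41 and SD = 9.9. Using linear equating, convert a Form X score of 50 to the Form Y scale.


slope = SD_Y / SD_X = 9.9 / 11.05 ~ 0.8959
intercept = mean_Y - slope * mean_X = 60.41 - (9.9 / 11.05) * 43.6 ~ 21.3476
Y = slope * X + intercept. To avoid rounding drift from the rounded slope/intercept, evaluate the equivalent form Y = mean_Y + SD_Y * (X - mean_X) / SD_X at full precision:
Y = 60.41 + 9.9 * (50 - 43.6) / 11.05
Y = 60.41 + 9.9 * 6.4 / 11.05
Y = 60.41 + 63.36 / 11.05
Y = 60.41 + 5.7339
Y = 66.1439

66.1439


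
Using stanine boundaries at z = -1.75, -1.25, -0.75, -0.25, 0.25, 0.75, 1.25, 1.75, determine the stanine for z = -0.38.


Stanine boundaries: [-1.75, -1.25, -0.75, -0.25, 0.25, 0.75, 1.25, 1.75]
z = -0.38
Check each boundary:
  z >= -1.75 -> could be stanine 2
  z >= -1.25 -> could be stanine 3
  z >= -0.75 -> could be stanine 4
  z < -0.25
  z < 0.25
  z < 0.75
  z < 1.25
  z < 1.75
Highest qualifying boundary gives stanine = 4

4


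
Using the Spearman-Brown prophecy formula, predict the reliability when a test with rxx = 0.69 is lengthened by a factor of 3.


r_new = (n * rxx) / (1 + (n-1) * rxx)
r_new = (3 * 0.69) / (1 + 2 * 0.69)
r_new = 2.07 / 2.38
r_new = 0.8697

0.8697


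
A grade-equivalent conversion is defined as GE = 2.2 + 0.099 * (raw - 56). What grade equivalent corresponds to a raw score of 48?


raw - median = 48 - 56 = -8
slope * diff = 0.099 * -8 = -0.792
GE = 2.2 + -0.792
GE = 1.408

1.408


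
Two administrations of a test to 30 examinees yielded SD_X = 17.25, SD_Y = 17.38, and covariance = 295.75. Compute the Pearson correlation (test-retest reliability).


r = cov(X,Y) / (SD_X * SD_Y)
r = 295.75 / (17.25 * 17.38)
r = 295.75 / 299.805
r = 0.9865

0.9865


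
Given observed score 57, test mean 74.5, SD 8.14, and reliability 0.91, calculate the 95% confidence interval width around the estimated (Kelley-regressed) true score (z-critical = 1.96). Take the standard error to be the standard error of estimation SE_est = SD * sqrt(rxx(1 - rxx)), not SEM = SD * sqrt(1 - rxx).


True score estimate = 0.91*57 + 0.09*74.5 = 58.575
SE_est = SD * sqrt(rxx * (1 - rxx)) = 8.14 * sqrt(0.91 * 0.09) = 8.14 * sqrt(0.0819) = 2.32952
CI = T_est +/- z * SE_est, so width = 2 * z * SE_est = 2 * 1.96 * 2.32952
Width = 9.1317

9.1317


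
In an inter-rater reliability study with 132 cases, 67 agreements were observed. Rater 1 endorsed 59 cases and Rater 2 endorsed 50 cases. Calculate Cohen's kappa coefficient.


P_o = 67/132 = 0.507576
P_e = (59*50 + 73*82) / 17424 = 0.512856
kappa = (P_o - P_e) / (1 - P_e)
kappa = (0.507576 - 0.512856) / (1 - 0.512856)
kappa = -0.0108

-0.0108


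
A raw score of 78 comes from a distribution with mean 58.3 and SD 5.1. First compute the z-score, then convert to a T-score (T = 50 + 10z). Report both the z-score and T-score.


z = (X - mean) / SD = (78 - 58.3) / 5.1
z = 19.7 / 5.1
z = 3.8627
T-score = T = 50 + 10z
Carry z at full precision (z = 19.7 / 5.1) into the conversion:
T-score = 50 + 10 * (19.7 / 5.1) = 50 + 197 / 5.1
T-score = 50 + 38.6275
T-score = 88.6275

88.6275


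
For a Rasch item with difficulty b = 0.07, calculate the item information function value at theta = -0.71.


P = 1/(1+exp(-(-0.71-0.07))) = 0.3143
I = P*(1-P) = 0.3143 * 0.6857
I = 0.2155

0.2155


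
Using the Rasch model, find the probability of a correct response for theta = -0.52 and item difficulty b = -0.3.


theta - b = -0.52 - -0.3 = -0.22
exp(-(theta - b)) = exp(0.22) = 1.2461
P = 1 / (1 + 1.2461)
P = 0.4452

0.4452


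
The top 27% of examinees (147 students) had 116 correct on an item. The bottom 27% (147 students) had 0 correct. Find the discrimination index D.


p_upper = 116/147 = 0.7891
p_lower = 0/147 = 0.0
D = 0.7891 - 0.0 = 0.7891

0.7891


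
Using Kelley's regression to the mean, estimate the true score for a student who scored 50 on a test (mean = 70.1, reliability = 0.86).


T_est = rxx * X + (1 - rxx) * mean
T_est = 0.86 * 50 + 0.14 * 70.1
T_est = 43.0 + 9.814
T_est = 52.814

52.814


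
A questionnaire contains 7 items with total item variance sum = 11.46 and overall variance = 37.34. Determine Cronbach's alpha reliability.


alpha = (k/(k-1)) * (1 - sum(si^2)/s_total^2)
= (7/6) * (1 - 11.46/37.34)
alpha = 0.8086

0.8086


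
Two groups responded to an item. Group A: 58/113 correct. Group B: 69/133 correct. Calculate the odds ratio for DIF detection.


Odds_A = 58/55 = 1.0545
Odds_B = 69/64 = 1.0781
OR = Odds_A / Odds_B = 1.0545 / 1.0781
Exactly, OR = (58 * 64) / (55 * 69) = 3712 / 3795
OR = 0.9781

0.9781


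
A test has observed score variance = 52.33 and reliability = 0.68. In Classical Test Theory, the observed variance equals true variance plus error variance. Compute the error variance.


var_true = rxx * var_obs = 0.68 * 52.33 = 35.5844
var_error = var_obs - var_true
var_error = 52.33 - 35.5844
var_error = 16.7456

16.7456


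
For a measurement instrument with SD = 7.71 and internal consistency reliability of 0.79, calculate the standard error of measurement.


SEM = SD * sqrt(1 - rxx)
SEM = 7.71 * sqrt(1 - 0.79)
SEM = 7.71 * sqrt(0.21) = 7.71 * 0.458258
SEM = 3.5332

3.5332


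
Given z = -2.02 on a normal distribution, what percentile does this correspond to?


CDF(z) = 0.5 * (1 + erf(z/sqrt(2)))
erf(-1.4284) = -0.9566
CDF = 0.0217
Percentile rank = 0.0217 * 100 = 2.17

2.17


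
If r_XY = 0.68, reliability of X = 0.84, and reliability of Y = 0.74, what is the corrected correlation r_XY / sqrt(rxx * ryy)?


r_corrected = rxy / sqrt(rxx * ryy)
= 0.68 / sqrt(0.84 * 0.74)
= 0.68 / sqrt(0.6216)
= 0.68 / 0.788416
r_corrected = 0.8625

0.8625


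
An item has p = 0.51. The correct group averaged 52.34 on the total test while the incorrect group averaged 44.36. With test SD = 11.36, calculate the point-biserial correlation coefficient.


q = 1 - p = 0.49
rpb = ((M1 - M0) / SD) * sqrt(p * q)
rpb = ((52.34 - 44.36) / 11.36) * sqrt(0.51 * 0.49)
rpb = 0.3512

0.3512


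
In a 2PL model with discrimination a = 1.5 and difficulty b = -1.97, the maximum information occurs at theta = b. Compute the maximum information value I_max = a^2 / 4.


For 2PL, max info at theta = b = -1.97
I_max = a^2 / 4 = 1.5^2 / 4
= 2.25 / 4
I_max = 0.5625

0.5625


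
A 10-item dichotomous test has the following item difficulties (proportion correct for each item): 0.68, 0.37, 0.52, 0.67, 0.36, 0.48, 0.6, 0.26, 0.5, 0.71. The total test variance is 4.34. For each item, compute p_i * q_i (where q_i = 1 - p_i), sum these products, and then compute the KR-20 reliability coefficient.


For each item, compute p_i * q_i:
  Item 1: 0.68 * 0.32 = 0.2176
  Item 2: 0.37 * 0.63 = 0.2331
  Item 3: 0.52 * 0.48 = 0.2496
  Item 4: 0.67 * 0.33 = 0.2211
  Item 5: 0.36 * 0.64 = 0.2304
  Item 6: 0.48 * 0.52 = 0.2496
  Item 7: 0.6 * 0.4 = 0.24
  Item 8: 0.26 * 0.74 = 0.1924
  Item 9: 0.5 * 0.5 = 0.25
  Item 10: 0.71 * 0.29 = 0.2059
Sum(p_i * q_i) = 0.2176 + 0.2331 + 0.2496 + 0.2211 + 0.2304 + 0.2496 + 0.24 + 0.1924 + 0.25 + 0.2059 = 2.2897
KR-20 = (k/(k-1)) * (1 - Sum(p_i*q_i) / Var_total)
= (10/9) * (1 - 2.2897/4.34)
= 1.1111 * 0.4724
KR-20 = 0.5249

0.5249


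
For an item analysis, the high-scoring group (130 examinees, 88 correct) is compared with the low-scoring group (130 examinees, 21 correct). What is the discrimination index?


p_upper = 88/130 = 0.6769
p_lower = 21/130 = 0.1615
D = 0.6769 - 0.1615 = 0.5154

0.5154


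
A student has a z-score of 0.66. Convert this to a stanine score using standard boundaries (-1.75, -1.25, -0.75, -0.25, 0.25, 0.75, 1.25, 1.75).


Stanine boundaries: [-1.75, -1.25, -0.75, -0.25, 0.25, 0.75, 1.25, 1.75]
z = 0.66
Check each boundary:
  z >= -1.75 -> could be stanine 2
  z >= -1.25 -> could be stanine 3
  z >= -0.75 -> could be stanine 4
  z >= -0.25 -> could be stanine 5
  z >= 0.25 -> could be stanine 6
  z < 0.75
  z < 1.25
  z < 1.75
Highest qualifying boundary gives stanine = 6

6


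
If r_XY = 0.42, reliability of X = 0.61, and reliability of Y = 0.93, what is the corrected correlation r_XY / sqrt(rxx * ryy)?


r_corrected = rxy / sqrt(rxx * ryy)
= 0.42 / sqrt(0.61 * 0.93)
= 0.42 / sqrt(0.5673)
= 0.42 / 0.753193
r_corrected = 0.5576

0.5576


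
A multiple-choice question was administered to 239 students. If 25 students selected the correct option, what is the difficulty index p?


Item difficulty p = number correct / total examinees
p = 25 / 239
p = 0.1046

0.1046


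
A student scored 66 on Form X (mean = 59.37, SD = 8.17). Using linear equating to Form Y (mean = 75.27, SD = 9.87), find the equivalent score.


slope = SD_Y / SD_X = 9.87 / 8.17 ~ 1.2081
intercept = mean_Y - slope * mean_X = 75.27 - (9.87 / 8.17) * 59.37 ~ 3.5464
Y = slope * X + intercept. To avoid rounding drift from the rounded slope/intercept, evaluate the equivalent form Y = mean_Y + SD_Y * (X - mean_X) / SD_X at full precision:
Y = 75.27 + 9.87 * (66 - 59.37) / 8.17
Y = 75.27 + 9.87 * 6.63 / 8.17
Y = 75.27 + 65.4381 / 8.17
Y = 75.27 + 8.0096
Y = 83.2796

83.2796


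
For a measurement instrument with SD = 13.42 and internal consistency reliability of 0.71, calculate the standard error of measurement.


SEM = SD * sqrt(1 - rxx)
SEM = 13.42 * sqrt(1 - 0.71)
SEM = 13.42 * sqrt(0.29) = 13.42 * 0.538516
SEM = 7.2269

7.2269


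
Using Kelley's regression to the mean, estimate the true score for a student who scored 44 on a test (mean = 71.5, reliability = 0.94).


T_est = rxx * X + (1 - rxx) * mean
T_est = 0.94 * 44 + 0.06 * 71.5
T_est = 41.36 + 4.29
T_est = 45.65

45.65


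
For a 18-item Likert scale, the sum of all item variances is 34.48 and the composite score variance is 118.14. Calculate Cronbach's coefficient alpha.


alpha = (k/(k-1)) * (1 - sum(si^2)/s_total^2)
= (18/17) * (1 - 34.48/118.14)
alpha = 0.7498

0.7498


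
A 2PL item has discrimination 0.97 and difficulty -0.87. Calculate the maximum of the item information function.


For 2PL, max info at theta = b = -0.87
I_max = a^2 / 4 = 0.97^2 / 4
= 0.9409 / 4
I_max = 0.2352

0.2352


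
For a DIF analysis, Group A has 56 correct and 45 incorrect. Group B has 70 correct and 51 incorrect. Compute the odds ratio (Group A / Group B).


Odds_A = 56/45 = 1.2444
Odds_B = 70/51 = 1.3725
OR = Odds_A / Odds_B = 1.2444 / 1.3725
Exactly, OR = (56 * 51) / (45 * 70) = 2856 / 3150
OR = 0.9067

0.9067


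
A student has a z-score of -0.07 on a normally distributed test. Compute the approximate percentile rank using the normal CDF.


CDF(z) = 0.5 * (1 + erf(z/sqrt(2)))
erf(-0.0495) = -0.0558
CDF = 0.4721
Percentile rank = 0.4721 * 100 = 47.21

47.21


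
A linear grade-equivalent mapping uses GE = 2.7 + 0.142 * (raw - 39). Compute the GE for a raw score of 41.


raw - median = 41 - 39 = 2
slope * diff = 0.142 * 2 = 0.284
GE = 2.7 + 0.284
GE = 2.984

2.984


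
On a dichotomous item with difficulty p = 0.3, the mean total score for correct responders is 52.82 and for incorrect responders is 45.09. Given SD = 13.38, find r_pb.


q = 1 - p = 0.7
rpb = ((M1 - M0) / SD) * sqrt(p * q)
rpb = ((52.82 - 45.09) / 13.38) * sqrt(0.3 * 0.7)
rpb = 0.2647

0.2647


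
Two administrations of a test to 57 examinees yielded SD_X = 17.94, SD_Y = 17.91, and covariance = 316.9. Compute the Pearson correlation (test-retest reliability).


r = cov(X,Y) / (SD_X * SD_Y)
r = 316.9 / (17.94 * 17.91)
r = 316.9 / 321.3054
r = 0.9863

0.9863


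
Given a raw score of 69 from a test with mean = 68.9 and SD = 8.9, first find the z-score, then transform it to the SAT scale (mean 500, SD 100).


z = (X - mean) / SD = (69 - 68.9) / 8.9
z = 0.1 / 8.9
z = 0.0112
SAT-scale = SAT = 500 + 100z
Carry z at full precision (z = 0.1 / 8.9) into the conversion:
SAT-scale = 500 + 100 * (0.1 / 8.9) = 500 + 10 / 8.9
SAT-scale = 500 + 1.1236
SAT-scale = 501.1236

501.1236


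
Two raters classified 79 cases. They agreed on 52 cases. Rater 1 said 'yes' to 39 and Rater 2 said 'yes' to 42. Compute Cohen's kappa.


P_o = 52/79 = 0.658228
P_e = (39*42 + 40*37) / 6241 = 0.499599
kappa = (P_o - P_e) / (1 - P_e)
kappa = (0.658228 - 0.499599) / (1 - 0.499599)
kappa = 0.317

0.317


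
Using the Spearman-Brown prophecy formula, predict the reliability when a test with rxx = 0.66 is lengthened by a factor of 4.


r_new = (n * rxx) / (1 + (n-1) * rxx)
r_new = (4 * 0.66) / (1 + 3 * 0.66)
r_new = 2.64 / 2.98
r_new = 0.8859

0.8859


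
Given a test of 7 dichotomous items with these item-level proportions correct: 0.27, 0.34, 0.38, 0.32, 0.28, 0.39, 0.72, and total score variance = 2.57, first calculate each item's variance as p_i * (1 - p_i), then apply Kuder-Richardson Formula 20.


For each item, compute p_i * q_i:
  Item 1: 0.27 * 0.73 = 0.1971
  Item 2: 0.34 * 0.66 = 0.2244
  Item 3: 0.38 * 0.62 = 0.2356
  Item 4: 0.32 * 0.68 = 0.2176
  Item 5: 0.28 * 0.72 = 0.2016
  Item 6: 0.39 * 0.61 = 0.2379
  Item 7: 0.72 * 0.28 = 0.2016
Sum(p_i * q_i) = 0.1971 + 0.2244 + 0.2356 + 0.2176 + 0.2016 + 0.2379 + 0.2016 = 1.5158
KR-20 = (k/(k-1)) * (1 - Sum(p_i*q_i) / Var_total)
= (7/6) * (1 - 1.5158/2.57)
= 1.1667 * 0.4102
KR-20 = 0.4786

0.4786


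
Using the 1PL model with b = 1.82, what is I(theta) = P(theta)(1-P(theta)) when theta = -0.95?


P = 1/(1+exp(-(-0.95-1.82))) = 0.059
I = P*(1-P) = 0.059 * 0.941
I = 0.0555

0.0555


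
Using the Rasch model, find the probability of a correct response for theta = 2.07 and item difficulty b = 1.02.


theta - b = 2.07 - 1.02 = 1.05
exp(-(theta - b)) = exp(-1.05) = 0.3499
P = 1 / (1 + 0.3499)
P = 0.7408

0.7408


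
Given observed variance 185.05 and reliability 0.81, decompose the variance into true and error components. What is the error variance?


var_true = rxx * var_obs = 0.81 * 185.05 = 149.8905
var_error = var_obs - var_true
var_error = 185.05 - 149.8905
var_error = 35.1595

35.1595


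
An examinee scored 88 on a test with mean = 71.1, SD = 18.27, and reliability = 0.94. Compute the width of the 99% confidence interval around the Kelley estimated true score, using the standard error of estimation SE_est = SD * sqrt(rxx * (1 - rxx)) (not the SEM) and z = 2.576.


True score estimate = 0.94*88 + 0.06*71.1 = 86.986
SE_est = SD * sqrt(rxx * (1 - rxx)) = 18.27 * sqrt(0.94 * 0.06) = 18.27 * sqrt(0.0564) = 4.338885
CI = T_est +/- z * SE_est, so width = 2 * z * SE_est = 2 * 2.576 * 4.338885
Width = 22.3539

22.3539


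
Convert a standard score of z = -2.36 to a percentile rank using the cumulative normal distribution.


CDF(z) = 0.5 * (1 + erf(z/sqrt(2)))
erf(-1.6688) = -0.9817
CDF = 0.0091
Percentile rank = 0.0091 * 100 = 0.91

0.91


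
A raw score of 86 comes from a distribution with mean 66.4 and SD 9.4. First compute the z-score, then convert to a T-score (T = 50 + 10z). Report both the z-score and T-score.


z = (X - mean) / SD = (86 - 66.4) / 9.4
z = 19.6 / 9.4
z = 2.0851
T-score = T = 50 + 10z
Carry z at full precision (z = 19.6 / 9.4) into the conversion:
T-score = 50 + 10 * (19.6 / 9.4) = 50 + 196 / 9.4
T-score = 50 + 20.8511
T-score = 70.8511

70.8511


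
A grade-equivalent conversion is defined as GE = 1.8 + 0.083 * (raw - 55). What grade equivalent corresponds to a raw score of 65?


raw - median = 65 - 55 = 10
slope * diff = 0.083 * 10 = 0.83
GE = 1.8 + 0.83
GE = 2.63

2.63


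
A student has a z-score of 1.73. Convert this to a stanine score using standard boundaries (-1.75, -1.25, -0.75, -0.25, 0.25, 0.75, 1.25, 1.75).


Stanine boundaries: [-1.75, -1.25, -0.75, -0.25, 0.25, 0.75, 1.25, 1.75]
z = 1.73
Check each boundary:
  z >= -1.75 -> could be stanine 2
  z >= -1.25 -> could be stanine 3
  z >= -0.75 -> could be stanine 4
  z >= -0.25 -> could be stanine 5
  z >= 0.25 -> could be stanine 6
  z >= 0.75 -> could be stanine 7
  z >= 1.25 -> could be stanine 8
  z < 1.75
Highest qualifying boundary gives stanine = 8

8


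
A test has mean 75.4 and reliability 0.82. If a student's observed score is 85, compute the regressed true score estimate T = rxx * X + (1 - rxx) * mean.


T_est = rxx * X + (1 - rxx) * mean
T_est = 0.82 * 85 + 0.18 * 75.4
T_est = 69.7 + 13.572
T_est = 83.272

83.272


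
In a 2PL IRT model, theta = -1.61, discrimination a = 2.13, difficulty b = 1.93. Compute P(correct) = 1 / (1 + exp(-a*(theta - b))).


a*(theta - b) = 2.13 * (-1.61 - 1.93) = -7.5402
exp(--7.5402) = 1882.2064
P = 1 / (1 + 1882.2064)
P = 0.0005

0.0005


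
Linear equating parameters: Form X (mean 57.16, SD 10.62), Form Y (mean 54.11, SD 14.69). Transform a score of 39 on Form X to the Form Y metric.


slope = SD_Y / SD_X = 14.69 / 10.62 ~ 1.3832
intercept = mean_Y - slope * mean_X = 54.11 - (14.69 / 10.62) * 57.16 ~ -24.956
Y = slope * X + intercept. To avoid rounding drift from the rounded slope/intercept, evaluate the equivalent form Y = mean_Y + SD_Y * (X - mean_X) / SD_X at full precision:
Y = 54.11 + 14.69 * (39 - 57.16) / 10.62
Y = 54.11 - 14.69 * 18.16 / 10.62
Y = 54.11 - 266.7704 / 10.62
Y = 54.11 - 25.1196
Y = 28.9904

28.9904


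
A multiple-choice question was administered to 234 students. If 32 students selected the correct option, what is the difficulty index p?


Item difficulty p = number correct / total examinees
p = 32 / 234
p = 0.1368

0.1368


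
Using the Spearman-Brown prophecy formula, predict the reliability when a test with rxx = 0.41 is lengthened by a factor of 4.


r_new = (n * rxx) / (1 + (n-1) * rxx)
r_new = (4 * 0.41) / (1 + 3 * 0.41)
r_new = 1.64 / 2.23
r_new = 0.7354

0.7354


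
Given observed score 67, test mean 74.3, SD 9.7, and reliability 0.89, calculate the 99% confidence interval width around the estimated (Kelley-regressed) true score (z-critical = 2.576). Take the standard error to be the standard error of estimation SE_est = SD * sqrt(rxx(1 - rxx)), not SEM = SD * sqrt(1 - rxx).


True score estimate = 0.89*67 + 0.11*74.3 = 67.803
SE_est = SD * sqrt(rxx * (1 - rxx)) = 9.7 * sqrt(0.89 * 0.11) = 9.7 * sqrt(0.0979) = 3.035031
CI = T_est +/- z * SE_est, so width = 2 * z * SE_est = 2 * 2.576 * 3.035031
Width = 15.6365

15.6365


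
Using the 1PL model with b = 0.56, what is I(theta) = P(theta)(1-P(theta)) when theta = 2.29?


P = 1/(1+exp(-(2.29-0.56))) = 0.8494
I = P*(1-P) = 0.8494 * 0.1506
I = 0.1279

0.1279


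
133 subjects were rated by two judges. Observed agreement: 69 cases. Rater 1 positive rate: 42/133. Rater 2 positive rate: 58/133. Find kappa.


P_o = 69/133 = 0.518797
P_e = (42*58 + 91*75) / 17689 = 0.523546
kappa = (P_o - P_e) / (1 - P_e)
kappa = (0.518797 - 0.523546) / (1 - 0.523546)
kappa = -0.01

-0.01


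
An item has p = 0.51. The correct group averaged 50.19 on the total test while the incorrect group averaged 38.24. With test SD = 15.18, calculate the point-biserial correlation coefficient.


q = 1 - p = 0.49
rpb = ((M1 - M0) / SD) * sqrt(p * q)
rpb = ((50.19 - 38.24) / 15.18) * sqrt(0.51 * 0.49)
rpb = 0.3935

0.3935


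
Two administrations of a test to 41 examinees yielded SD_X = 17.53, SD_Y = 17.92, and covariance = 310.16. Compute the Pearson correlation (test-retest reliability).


r = cov(X,Y) / (SD_X * SD_Y)
r = 310.16 / (17.53 * 17.92)
r = 310.16 / 314.1376
r = 0.9873

0.9873


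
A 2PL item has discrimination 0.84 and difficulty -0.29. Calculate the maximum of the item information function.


For 2PL, max info at theta = b = -0.29
I_max = a^2 / 4 = 0.84^2 / 4
= 0.7056 / 4
I_max = 0.1764

0.1764


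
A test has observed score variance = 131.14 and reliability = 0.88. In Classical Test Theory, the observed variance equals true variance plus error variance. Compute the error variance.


var_true = rxx * var_obs = 0.88 * 131.14 = 115.4032
var_error = var_obs - var_true
var_error = 131.14 - 115.4032
var_error = 15.7368

15.7368


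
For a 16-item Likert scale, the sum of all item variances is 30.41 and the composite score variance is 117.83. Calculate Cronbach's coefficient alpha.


alpha = (k/(k-1)) * (1 - sum(si^2)/s_total^2)
= (16/15) * (1 - 30.41/117.83)
alpha = 0.7914

0.7914


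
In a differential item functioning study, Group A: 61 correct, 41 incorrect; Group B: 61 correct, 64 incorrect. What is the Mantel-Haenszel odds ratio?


Odds_A = 61/41 = 1.4878
Odds_B = 61/64 = 0.9531
OR = Odds_A / Odds_B = 1.4878 / 0.9531
Exactly, OR = (61 * 64) / (41 * 61) = 3904 / 2501
OR = 1.561

1.561


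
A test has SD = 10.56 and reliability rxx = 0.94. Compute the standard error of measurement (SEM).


SEM = SD * sqrt(1 - rxx)
SEM = 10.56 * sqrt(1 - 0.94)
SEM = 10.56 * sqrt(0.06) = 10.56 * 0.244949
SEM = 2.5867

2.5867


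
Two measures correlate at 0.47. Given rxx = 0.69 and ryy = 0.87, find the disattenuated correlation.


r_corrected = rxy / sqrt(rxx * ryy)
= 0.47 / sqrt(0.69 * 0.87)
= 0.47 / sqrt(0.6003)
= 0.47 / 0.77479
r_corrected = 0.6066

0.6066


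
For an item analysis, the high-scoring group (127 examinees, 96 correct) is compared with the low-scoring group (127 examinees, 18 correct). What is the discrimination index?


p_upper = 96/127 = 0.7559
p_lower = 18/127 = 0.1417
D = 0.7559 - 0.1417 = 0.6142

0.6142


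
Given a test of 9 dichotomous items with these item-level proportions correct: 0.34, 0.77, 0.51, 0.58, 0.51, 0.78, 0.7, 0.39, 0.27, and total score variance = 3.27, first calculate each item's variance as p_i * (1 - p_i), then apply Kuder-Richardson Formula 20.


For each item, compute p_i * q_i:
  Item 1: 0.34 * 0.66 = 0.2244
  Item 2: 0.77 * 0.23 = 0.1771
  Item 3: 0.51 * 0.49 = 0.2499
  Item 4: 0.58 * 0.42 = 0.2436
  Item 5: 0.51 * 0.49 = 0.2499
  Item 6: 0.78 * 0.22 = 0.1716
  Item 7: 0.7 * 0.3 = 0.21
  Item 8: 0.39 * 0.61 = 0.2379
  Item 9: 0.27 * 0.73 = 0.1971
Sum(p_i * q_i) = 0.2244 + 0.1771 + 0.2499 + 0.2436 + 0.2499 + 0.1716 + 0.21 + 0.2379 + 0.1971 = 1.9615
KR-20 = (k/(k-1)) * (1 - Sum(p_i*q_i) / Var_total)
= (9/8) * (1 - 1.9615/3.27)
= 1.125 * 0.4002
KR-20 = 0.4502

0.4502


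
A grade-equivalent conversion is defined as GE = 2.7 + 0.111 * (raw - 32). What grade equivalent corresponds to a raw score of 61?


raw - median = 61 - 32 = 29
slope * diff = 0.111 * 29 = 3.219
GE = 2.7 + 3.219
GE = 5.919

5.919


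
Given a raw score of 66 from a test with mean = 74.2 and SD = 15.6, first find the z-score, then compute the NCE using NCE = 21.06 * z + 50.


z = (X - mean) / SD = (66 - 74.2) / 15.6
z = -8.2 / 15.6
z = -0.5256
NCE = NCE = 21.06z + 50
Carry z at full precision (z = -8.2 / 15.6) into the conversion:
NCE = 21.06 * (-8.2 / 15.6) + 50 = -172.692 / 15.6 + 50
NCE = -11.07 + 50
NCE = 38.93

38.93


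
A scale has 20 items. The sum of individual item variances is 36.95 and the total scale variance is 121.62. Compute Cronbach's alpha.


alpha = (k/(k-1)) * (1 - sum(si^2)/s_total^2)
= (20/19) * (1 - 36.95/121.62)
alpha = 0.7328

0.7328


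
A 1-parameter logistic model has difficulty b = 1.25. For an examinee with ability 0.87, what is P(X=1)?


theta - b = 0.87 - 1.25 = -0.38
exp(-(theta - b)) = exp(0.38) = 1.4623
P = 1 / (1 + 1.4623)
P = 0.4061

0.4061


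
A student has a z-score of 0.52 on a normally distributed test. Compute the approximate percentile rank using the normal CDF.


CDF(z) = 0.5 * (1 + erf(z/sqrt(2)))
erf(0.3677) = 0.3969
CDF = 0.6985
Percentile rank = 0.6985 * 100 = 69.85

69.85


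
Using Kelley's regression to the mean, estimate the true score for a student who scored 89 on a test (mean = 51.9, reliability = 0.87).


T_est = rxx * X + (1 - rxx) * mean
T_est = 0.87 * 89 + 0.13 * 51.9
T_est = 77.43 + 6.747
T_est = 84.177

84.177


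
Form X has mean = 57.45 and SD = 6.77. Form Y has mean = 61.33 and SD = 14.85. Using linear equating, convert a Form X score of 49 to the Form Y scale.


slope = SD_Y / SD_X = 14.85 / 6.77 ~ 2.1935
intercept = mean_Y - slope * mean_X = 61.33 - (14.85 / 6.77) * 57.45 ~ -64.6866
Y = slope * X + intercept. To avoid rounding drift from the rounded slope/intercept, evaluate the equivalent form Y = mean_Y + SD_Y * (X - mean_X) / SD_X at full precision:
Y = 61.33 + 14.85 * (49 - 57.45) / 6.77
Y = 61.33 - 14.85 * 8.45 / 6.77
Y = 61.33 - 125.4825 / 6.77
Y = 61.33 - 18.5351
Y = 42.7949

42.7949


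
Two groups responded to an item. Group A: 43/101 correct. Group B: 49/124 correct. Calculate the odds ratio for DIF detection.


Odds_A = 43/58 = 0.7414
Odds_B = 49/75 = 0.6533
OR = Odds_A / Odds_B = 0.7414 / 0.6533
Exactly, OR = (43 * 75) / (58 * 49) = 3225 / 2842
OR = 1.1348

1.1348


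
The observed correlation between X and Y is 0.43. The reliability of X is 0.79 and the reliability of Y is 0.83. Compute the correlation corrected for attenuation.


r_corrected = rxy / sqrt(rxx * ryy)
= 0.43 / sqrt(0.79 * 0.83)
= 0.43 / sqrt(0.6557)
= 0.43 / 0.809753
r_corrected = 0.531

0.531


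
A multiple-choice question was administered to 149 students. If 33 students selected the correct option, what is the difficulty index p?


Item difficulty p = number correct / total examinees
p = 33 / 149
p = 0.2215

0.2215


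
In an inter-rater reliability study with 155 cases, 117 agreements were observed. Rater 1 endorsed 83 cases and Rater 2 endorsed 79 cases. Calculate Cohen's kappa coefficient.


P_o = 117/155 = 0.754839
P_e = (83*79 + 72*76) / 24025 = 0.500687
kappa = (P_o - P_e) / (1 - P_e)
kappa = (0.754839 - 0.500687) / (1 - 0.500687)
kappa = 0.509

0.509


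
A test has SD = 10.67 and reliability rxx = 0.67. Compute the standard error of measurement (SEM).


SEM = SD * sqrt(1 - rxx)
SEM = 10.67 * sqrt(1 - 0.67)
SEM = 10.67 * sqrt(0.33) = 10.67 * 0.574456
SEM = 6.1294

6.1294
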